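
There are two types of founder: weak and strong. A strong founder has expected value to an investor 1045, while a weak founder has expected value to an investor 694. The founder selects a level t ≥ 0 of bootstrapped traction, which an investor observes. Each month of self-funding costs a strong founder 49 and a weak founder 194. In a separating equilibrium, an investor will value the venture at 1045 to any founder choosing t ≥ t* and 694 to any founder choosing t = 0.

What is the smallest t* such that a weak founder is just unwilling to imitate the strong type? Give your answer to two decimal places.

A weak founder choosing t = 0 receives 694.
Imitating at t* instead would pay 1045 at cost 194·t*, netting 1045 − 194·t*.
Indifference: 694 = 1045 − 194·t*, so t* = (1045 − 694) / 194 ≈ 1.81.
This is the weak type's binding incentive-compatibility constraint; any t ≥ 1.81 sustains separation on that side.

1.81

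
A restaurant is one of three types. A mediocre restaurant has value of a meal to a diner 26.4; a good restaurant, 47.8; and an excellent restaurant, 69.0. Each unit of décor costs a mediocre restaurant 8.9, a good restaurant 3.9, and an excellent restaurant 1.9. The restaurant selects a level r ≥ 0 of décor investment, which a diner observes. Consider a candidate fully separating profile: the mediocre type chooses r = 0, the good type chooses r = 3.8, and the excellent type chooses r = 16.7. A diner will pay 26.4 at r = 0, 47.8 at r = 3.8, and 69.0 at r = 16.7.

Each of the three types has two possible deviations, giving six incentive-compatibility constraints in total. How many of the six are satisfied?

Good (own payoff 47.8 − 3.9×3.8 = 32.98): to r=0 gives 26.4 → no gain ✓; to r=16.7 gives 69.0 − 3.9×16.7 = 3.87 → no gain ✓.
Excellent (own payoff 69.0 − 1.9×16.7 = 37.27): to r=0 gives 26.4 → no gain ✓; to r=3.8 gives 47.8 − 1.9×3.8 = 40.58 → profitable ✗.
Mediocre (own payoff 26.4): to r=3.8 gives 47.8 − 8.9×3.8 = 13.98 → no gain ✓; to r=16.7 gives 69.0 − 8.9×16.7 = -79.63 → no gain ✓.
5 of the 6 constraints hold; not an equilibrium.

5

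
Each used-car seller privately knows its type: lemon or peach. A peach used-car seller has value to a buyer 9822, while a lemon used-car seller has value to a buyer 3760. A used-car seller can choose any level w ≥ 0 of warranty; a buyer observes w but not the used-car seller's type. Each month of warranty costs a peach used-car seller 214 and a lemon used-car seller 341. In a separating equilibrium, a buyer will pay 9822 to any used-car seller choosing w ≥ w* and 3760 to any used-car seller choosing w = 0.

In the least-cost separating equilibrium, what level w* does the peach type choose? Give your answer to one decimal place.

A lemon used-car seller choosing w = 0 receives 3760.
Imitating at w* instead would pay 9822 at cost 341·w*, netting 9822 − 341·w*.
Indifference: 3760 = 9822 − 341·w*, so w* = (9822 − 3760) / 341 ≈ 17.8.
This is the lemon type's binding incentive-compatibility constraint; any w ≥ 17.8 sustains separation on that side.

17.8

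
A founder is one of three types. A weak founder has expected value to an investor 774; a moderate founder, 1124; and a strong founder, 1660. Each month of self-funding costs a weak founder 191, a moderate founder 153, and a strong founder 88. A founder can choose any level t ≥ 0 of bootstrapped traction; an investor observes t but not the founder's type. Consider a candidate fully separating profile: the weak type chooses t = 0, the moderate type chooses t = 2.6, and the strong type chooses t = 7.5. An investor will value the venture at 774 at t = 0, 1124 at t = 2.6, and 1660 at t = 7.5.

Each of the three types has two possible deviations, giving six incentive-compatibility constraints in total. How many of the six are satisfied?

Moderate (own payoff 1124 − 153×2.6 = 726.2): to t=0 gives 774 → profitable ✗; to t=7.5 gives 1660 − 153×7.5 = 512.5 → no gain ✓.
Weak (own payoff 774): to t=2.6 gives 1124 − 191×2.6 = 627.4 → no gain ✓; to t=7.5 gives 1660 − 191×7.5 = 227.5 → no gain ✓.
Strong (own payoff 1660 − 88×7.5 = 1000): to t=0 gives 774 → no gain ✓; to t=2.6 gives 1124 − 88×2.6 = 895.2 → no gain ✓.
5 of the 6 constraints hold; not an equilibrium.

5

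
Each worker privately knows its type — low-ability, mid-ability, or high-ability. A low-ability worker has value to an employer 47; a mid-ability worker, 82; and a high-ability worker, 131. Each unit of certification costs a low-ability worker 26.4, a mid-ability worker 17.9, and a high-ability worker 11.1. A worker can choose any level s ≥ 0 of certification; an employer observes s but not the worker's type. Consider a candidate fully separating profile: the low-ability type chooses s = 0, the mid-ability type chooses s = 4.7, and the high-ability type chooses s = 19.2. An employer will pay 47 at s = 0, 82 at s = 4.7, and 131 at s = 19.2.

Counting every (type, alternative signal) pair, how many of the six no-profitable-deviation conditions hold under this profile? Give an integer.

Low-ability (own payoff 47): to s=4.7 gives 82 − 26.4×4.7 = -42.08 → no gain ✓; to s=19.2 gives 131 − 26.4×19.2 = -375.88 → no gain ✓.
High-ability (own payoff 131 − 11.1×19.2 = -82.12): to s=0 gives 47 → profitable ✗; to s=4.7 gives 82 − 11.1×4.7 = 29.83 → profitable ✗.
Mid-ability (own payoff 82 − 17.9×4.7 = -2.13): to s=0 gives 47 → profitable ✗; to s=19.2 gives 131 − 17.9×19.2 = -212.68 → no gain ✓.
3 of the 6 constraints hold; not an equilibrium.

3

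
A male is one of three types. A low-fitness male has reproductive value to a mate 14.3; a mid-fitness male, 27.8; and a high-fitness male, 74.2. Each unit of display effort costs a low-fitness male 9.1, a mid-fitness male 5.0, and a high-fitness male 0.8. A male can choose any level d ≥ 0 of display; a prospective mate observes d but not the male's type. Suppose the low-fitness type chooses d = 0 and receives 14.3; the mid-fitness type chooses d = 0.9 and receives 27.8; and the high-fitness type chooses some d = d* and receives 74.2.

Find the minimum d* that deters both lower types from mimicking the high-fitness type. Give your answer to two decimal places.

Low-fitness type (on-path payoff 14.3) won't mimic when 14.3 ≥ 74.2 − 9.1·d*, i.e. d* ≥ 6.58.
Mid-fitness type (on-path payoff 27.8 − 5.0×0.9 = 23.3) won't mimic when 23.3 ≥ 74.2 − 5.0·d*, i.e. d* ≥ 10.18.
Both must hold, so d* = max(6.58, 10.18) = 10.18. The mid-fitness type's constraint binds.

10.18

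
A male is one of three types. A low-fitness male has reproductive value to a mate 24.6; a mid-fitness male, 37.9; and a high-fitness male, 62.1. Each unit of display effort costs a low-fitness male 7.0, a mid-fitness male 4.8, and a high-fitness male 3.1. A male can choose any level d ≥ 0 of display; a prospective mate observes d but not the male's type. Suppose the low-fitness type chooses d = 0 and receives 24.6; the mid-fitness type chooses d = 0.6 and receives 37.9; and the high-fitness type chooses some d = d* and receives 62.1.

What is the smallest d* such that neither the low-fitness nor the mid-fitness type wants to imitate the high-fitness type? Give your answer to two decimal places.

Mid-fitness type (on-path payoff 37.9 − 4.8×0.6 = 35.02) won't mimic when 35.02 ≥ 62.1 − 4.8·d*, i.e. d* ≥ 5.64.
Low-fitness type (on-path payoff 24.6) won't mimic when 24.6 ≥ 62.1 − 7.0·d*, i.e. d* ≥ 5.36.
Both must hold, so d* = max(5.36, 5.64) = 5.64. The mid-fitness type's constraint binds.

5.64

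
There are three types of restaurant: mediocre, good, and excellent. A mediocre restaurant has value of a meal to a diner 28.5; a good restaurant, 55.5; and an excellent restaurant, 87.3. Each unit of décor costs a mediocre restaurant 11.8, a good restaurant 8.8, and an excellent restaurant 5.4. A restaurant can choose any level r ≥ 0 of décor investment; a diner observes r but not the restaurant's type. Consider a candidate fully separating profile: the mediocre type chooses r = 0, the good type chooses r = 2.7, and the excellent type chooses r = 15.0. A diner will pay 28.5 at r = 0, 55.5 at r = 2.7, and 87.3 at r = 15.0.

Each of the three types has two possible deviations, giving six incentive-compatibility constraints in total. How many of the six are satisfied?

Excellent (own payoff 87.3 − 5.4×15.0 = 6.3): to r=0 gives 28.5 → profitable ✗; to r=2.7 gives 55.5 − 5.4×2.7 = 40.92 → profitable ✗.
Good (own payoff 55.5 − 8.8×2.7 = 31.74): to r=0 gives 28.5 → no gain ✓; to r=15.0 gives 87.3 − 8.8×15.0 = -44.7 → no gain ✓.
Mediocre (own payoff 28.5): to r=2.7 gives 55.5 − 11.8×2.7 = 23.64 → no gain ✓; to r=15.0 gives 87.3 − 11.8×15.0 = -89.7 → no gain ✓.
4 of the 6 constraints hold; not an equilibrium.

4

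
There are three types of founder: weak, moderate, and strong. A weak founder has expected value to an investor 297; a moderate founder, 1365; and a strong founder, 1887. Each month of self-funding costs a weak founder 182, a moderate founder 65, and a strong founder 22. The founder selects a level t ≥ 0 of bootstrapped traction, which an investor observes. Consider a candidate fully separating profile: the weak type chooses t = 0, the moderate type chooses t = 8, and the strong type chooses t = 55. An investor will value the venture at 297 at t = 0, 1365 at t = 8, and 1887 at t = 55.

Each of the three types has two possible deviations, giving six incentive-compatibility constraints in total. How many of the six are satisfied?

5

Moderate (own payoff 1365 − 65×8 = 845): to t=0 gives 297 → no gain ✓; to t=55 gives 1887 − 65×55 = -1688 → no gain ✓.
Strong (own payoff 1887 − 22×55 = 677): to t=0 gives 297 → no gain ✓; to t=8 gives 1365 − 22×8 = 1189 → profitable ✗.
Weak (own payoff 297): to t=8 gives 1365 − 182×8 = -91 → no gain ✓; to t=55 gives 1887 − 182×55 = -8123 → no gain ✓.
5 of the 6 constraints hold; not an equilibrium.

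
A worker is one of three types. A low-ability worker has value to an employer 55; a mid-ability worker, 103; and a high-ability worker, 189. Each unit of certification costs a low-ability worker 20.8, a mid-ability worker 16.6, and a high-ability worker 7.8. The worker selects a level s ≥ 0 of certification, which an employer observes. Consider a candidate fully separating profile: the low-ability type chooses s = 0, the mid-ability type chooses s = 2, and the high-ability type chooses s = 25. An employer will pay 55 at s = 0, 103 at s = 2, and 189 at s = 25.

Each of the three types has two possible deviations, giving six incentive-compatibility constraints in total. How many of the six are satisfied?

High-ability (own payoff 189 − 7.8×25 = -6): to s=0 gives 55 → profitable ✗; to s=2 gives 103 − 7.8×2 = 87.4 → profitable ✗.
Mid-ability (own payoff 103 − 16.6×2 = 69.8): to s=0 gives 55 → no gain ✓; to s=25 gives 189 − 16.6×25 = -226 → no gain ✓.
Low-ability (own payoff 55): to s=2 gives 103 − 20.8×2 = 61.4 → profitable ✗; to s=25 gives 189 − 20.8×25 = -331 → no gain ✓.
3 of the 6 constraints hold; not an equilibrium.

3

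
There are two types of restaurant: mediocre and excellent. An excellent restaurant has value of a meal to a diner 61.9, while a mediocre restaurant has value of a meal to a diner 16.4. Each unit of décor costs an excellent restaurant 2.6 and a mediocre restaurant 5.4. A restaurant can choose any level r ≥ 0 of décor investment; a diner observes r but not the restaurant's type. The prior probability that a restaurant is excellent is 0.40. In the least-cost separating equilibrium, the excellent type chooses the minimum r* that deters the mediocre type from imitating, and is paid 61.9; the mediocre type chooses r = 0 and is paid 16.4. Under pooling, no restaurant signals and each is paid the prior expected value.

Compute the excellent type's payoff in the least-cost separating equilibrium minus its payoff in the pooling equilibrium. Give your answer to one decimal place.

5.4

Least-cost separating signal: r* solves 16.4 = 61.9 − 5.4·r*, so r* = (61.9 − 16.4)/5.4 ≈ 8.4259.
Excellent type's separating payoff: 61.9 − 2.6 × r* = 61.9 − 2.6 × (61.9 − 16.4)/5.4 = 61.9 − 118.3/5.4 ≈ 39.993.
Pooling payoff: 0.40 × 61.9 + 0.60 × 16.4 = 34.6.
Difference: 39.993 − 34.6 = 5.393, i.e. 5.4 to one decimal place.
The excellent type prefers to separate.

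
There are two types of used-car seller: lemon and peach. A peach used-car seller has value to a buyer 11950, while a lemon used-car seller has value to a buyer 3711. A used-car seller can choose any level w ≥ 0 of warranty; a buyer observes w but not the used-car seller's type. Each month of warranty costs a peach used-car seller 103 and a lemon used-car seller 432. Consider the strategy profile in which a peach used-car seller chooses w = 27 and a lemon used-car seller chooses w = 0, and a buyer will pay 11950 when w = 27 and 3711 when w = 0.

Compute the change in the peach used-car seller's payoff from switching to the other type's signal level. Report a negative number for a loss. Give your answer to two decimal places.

-5458.00

Playing w = 27 the peach used-car seller receives 11950 − 103 × 27 = 9169.
Deviating to w = 0 yields 3711 instead.
Gain from deviating: 3711 − 9169 = -5458.00.
The gain is negative, so the peach type's incentive-compatibility constraint is satisfied.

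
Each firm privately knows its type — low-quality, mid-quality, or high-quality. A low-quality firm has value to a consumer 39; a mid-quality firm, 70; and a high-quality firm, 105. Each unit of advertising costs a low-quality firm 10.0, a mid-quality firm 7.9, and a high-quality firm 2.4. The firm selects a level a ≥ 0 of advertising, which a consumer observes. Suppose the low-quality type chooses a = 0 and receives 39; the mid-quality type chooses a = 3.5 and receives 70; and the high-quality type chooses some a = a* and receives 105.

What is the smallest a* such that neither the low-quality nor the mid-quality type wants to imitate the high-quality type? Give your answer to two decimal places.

Mid-quality type (on-path payoff 70 − 7.9×3.5 = 42.35) won't mimic when 42.35 ≥ 105 − 7.9·a*, i.e. a* ≥ 7.93.
Low-quality type (on-path payoff 39) won't mimic when 39 ≥ 105 − 10.0·a*, i.e. a* ≥ 6.60.
Both must hold, so a* = max(6.60, 7.93) = 7.93. The mid-quality type's constraint binds.

7.93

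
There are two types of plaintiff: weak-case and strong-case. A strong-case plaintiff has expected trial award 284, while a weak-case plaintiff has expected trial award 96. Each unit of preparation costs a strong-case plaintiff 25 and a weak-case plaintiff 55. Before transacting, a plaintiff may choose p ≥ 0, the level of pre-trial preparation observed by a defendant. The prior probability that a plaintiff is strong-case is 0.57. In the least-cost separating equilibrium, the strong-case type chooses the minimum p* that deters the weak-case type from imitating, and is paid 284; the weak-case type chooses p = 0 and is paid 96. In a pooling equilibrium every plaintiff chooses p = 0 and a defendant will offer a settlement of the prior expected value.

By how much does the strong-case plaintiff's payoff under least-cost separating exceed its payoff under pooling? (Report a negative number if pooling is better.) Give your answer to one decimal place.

-4.6

Least-cost separating signal: p* solves 96 = 284 − 55·p*, so p* = (284 − 96)/55 ≈ 3.4182.
Strong-case type's separating payoff: 284 − 25 × p* = 284 − 25 × (284 − 96)/55 = 284 − 4700/55 ≈ 198.545.
Pooling payoff: 0.57 × 284 + 0.43 × 96 = 203.16.
Difference: 198.545 − 203.16 = -4.615, i.e. -4.6 to one decimal place.
The strong-case type would prefer the pooling outcome.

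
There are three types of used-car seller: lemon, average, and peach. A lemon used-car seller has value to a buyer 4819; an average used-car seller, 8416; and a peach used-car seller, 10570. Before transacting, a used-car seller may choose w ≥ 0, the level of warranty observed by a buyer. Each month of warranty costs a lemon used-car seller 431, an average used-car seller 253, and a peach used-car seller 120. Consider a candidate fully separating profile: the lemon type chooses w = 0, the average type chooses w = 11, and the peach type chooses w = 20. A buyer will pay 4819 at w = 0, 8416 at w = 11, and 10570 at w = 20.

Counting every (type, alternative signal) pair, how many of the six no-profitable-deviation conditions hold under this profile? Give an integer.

6

Average (own payoff 8416 − 253×11 = 5633): to w=0 gives 4819 → no gain ✓; to w=20 gives 10570 − 253×20 = 5510 → no gain ✓.
Peach (own payoff 10570 − 120×20 = 8170): to w=0 gives 4819 → no gain ✓; to w=11 gives 8416 − 120×11 = 7096 → no gain ✓.
Lemon (own payoff 4819): to w=11 gives 8416 − 431×11 = 3675 → no gain ✓; to w=20 gives 10570 − 431×20 = 1950 → no gain ✓.
6 of the 6 constraints hold; this profile is a separating equilibrium.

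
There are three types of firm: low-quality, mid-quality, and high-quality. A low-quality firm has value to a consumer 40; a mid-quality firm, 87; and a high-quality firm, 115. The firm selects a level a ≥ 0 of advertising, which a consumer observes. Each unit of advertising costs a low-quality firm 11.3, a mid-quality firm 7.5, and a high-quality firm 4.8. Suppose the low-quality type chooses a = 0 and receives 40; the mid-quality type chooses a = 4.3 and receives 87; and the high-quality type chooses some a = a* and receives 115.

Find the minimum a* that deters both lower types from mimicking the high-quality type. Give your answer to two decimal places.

Low-quality type (on-path payoff 40) won't mimic when 40 ≥ 115 − 11.3·a*, i.e. a* ≥ 6.64.
Mid-quality type (on-path payoff 87 − 7.5×4.3 = 54.75) won't mimic when 54.75 ≥ 115 − 7.5·a*, i.e. a* ≥ 8.03.
Both must hold, so a* = max(6.64, 8.03) = 8.03. The mid-quality type's constraint binds.

8.03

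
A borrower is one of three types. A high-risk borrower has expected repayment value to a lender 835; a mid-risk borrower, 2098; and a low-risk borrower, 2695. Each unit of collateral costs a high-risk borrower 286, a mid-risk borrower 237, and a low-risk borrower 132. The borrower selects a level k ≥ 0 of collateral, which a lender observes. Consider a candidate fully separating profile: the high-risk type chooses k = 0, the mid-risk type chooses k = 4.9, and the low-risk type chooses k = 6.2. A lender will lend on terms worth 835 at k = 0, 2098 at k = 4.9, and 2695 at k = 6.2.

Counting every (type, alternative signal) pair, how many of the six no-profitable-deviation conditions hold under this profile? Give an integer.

Low-risk (own payoff 2695 − 132×6.2 = 1876.6): to k=0 gives 835 → no gain ✓; to k=4.9 gives 2098 − 132×4.9 = 1451.2 → no gain ✓.
Mid-risk (own payoff 2098 − 237×4.9 = 936.7): to k=0 gives 835 → no gain ✓; to k=6.2 gives 2695 − 237×6.2 = 1225.6 → profitable ✗.
High-risk (own payoff 835): to k=4.9 gives 2098 − 286×4.9 = 696.6 → no gain ✓; to k=6.2 gives 2695 − 286×6.2 = 921.8 → profitable ✗.
4 of the 6 constraints hold; not an equilibrium.

4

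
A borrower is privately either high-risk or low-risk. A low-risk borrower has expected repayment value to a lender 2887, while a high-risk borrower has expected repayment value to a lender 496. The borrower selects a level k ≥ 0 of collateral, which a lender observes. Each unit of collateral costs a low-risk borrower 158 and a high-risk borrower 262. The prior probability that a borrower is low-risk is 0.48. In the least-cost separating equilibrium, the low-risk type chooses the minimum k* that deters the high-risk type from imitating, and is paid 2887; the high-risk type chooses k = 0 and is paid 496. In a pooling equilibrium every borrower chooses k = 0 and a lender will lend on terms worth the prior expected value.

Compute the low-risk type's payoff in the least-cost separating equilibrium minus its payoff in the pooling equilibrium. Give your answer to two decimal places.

-198.58

Least-cost separating signal: k* solves 496 = 2887 − 262·k*, so k* = (2887 − 496)/262 ≈ 9.1260.
Low-risk type's separating payoff: 2887 − 158 × k* = 2887 − 158 × (2887 − 496)/262 = 2887 − 377778/262 ≈ 1445.0992.
Pooling payoff: 0.48 × 2887 + 0.52 × 496 = 1643.68.
Difference: 1445.0992 − 1643.68 = -198.5808, i.e. -198.58 to two decimal places.
The low-risk type would prefer the pooling outcome.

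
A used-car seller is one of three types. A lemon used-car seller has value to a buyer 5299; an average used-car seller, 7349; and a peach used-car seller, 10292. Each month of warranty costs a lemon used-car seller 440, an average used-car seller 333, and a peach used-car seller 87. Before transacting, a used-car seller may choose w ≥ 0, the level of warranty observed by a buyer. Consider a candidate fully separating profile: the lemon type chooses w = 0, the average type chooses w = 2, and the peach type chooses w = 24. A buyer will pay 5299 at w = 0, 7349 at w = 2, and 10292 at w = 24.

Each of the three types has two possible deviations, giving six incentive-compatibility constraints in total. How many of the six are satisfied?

Lemon (own payoff 5299): to w=2 gives 7349 − 440×2 = 6469 → profitable ✗; to w=24 gives 10292 − 440×24 = -268 → no gain ✓.
Average (own payoff 7349 − 333×2 = 6683): to w=0 gives 5299 → no gain ✓; to w=24 gives 10292 − 333×24 = 2300 → no gain ✓.
Peach (own payoff 10292 − 87×24 = 8204): to w=0 gives 5299 → no gain ✓; to w=2 gives 7349 − 87×2 = 7175 → no gain ✓.
5 of the 6 constraints hold; not an equilibrium.

5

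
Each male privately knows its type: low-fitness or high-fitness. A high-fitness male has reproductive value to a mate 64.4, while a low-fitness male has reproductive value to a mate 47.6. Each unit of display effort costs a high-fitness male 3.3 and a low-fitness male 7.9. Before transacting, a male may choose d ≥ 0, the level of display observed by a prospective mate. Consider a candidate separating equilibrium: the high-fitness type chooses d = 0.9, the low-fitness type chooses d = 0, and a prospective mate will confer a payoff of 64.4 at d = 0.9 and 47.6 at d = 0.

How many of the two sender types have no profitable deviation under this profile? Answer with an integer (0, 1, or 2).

1

Low-fitness type: stay at 0 → 47.6; mimic → 64.4 − 7.9 × 0.9 = 57.29. IC fails (47.6 < 57.29).
High-fitness type: signal → 64.4 − 3.3 × 0.9 = 61.43; deviate to 0 → 47.6. IC holds (61.43 ≥ 47.6).
1 of 2 constraints hold, so this profile is not an equilibrium.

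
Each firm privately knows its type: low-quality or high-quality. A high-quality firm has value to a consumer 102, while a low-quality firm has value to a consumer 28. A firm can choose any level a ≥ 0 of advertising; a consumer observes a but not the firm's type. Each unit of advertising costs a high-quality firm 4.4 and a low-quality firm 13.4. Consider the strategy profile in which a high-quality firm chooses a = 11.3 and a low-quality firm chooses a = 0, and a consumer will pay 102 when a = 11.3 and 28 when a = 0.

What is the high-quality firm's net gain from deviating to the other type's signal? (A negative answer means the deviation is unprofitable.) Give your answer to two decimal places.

-24.28

Playing a = 11.3 the high-quality firm receives 102 − 4.4 × 11.3 = 52.28.
Deviating to a = 0 yields 28 instead.
Gain from deviating: 28 − 52.28 = -24.28.
The gain is negative, so the high-quality type's incentive-compatibility constraint is satisfied.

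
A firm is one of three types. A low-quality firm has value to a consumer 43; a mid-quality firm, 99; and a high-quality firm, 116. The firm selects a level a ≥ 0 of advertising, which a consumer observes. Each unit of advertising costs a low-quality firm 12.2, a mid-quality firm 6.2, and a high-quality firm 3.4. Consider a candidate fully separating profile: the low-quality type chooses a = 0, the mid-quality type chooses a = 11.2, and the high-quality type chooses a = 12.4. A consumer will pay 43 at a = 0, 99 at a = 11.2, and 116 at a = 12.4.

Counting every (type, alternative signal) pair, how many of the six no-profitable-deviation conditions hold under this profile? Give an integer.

Low-quality (own payoff 43): to a=11.2 gives 99 − 12.2×11.2 = -37.64 → no gain ✓; to a=12.4 gives 116 − 12.2×12.4 = -35.28 → no gain ✓.
High-quality (own payoff 116 − 3.4×12.4 = 73.84): to a=0 gives 43 → no gain ✓; to a=11.2 gives 99 − 3.4×11.2 = 60.92 → no gain ✓.
Mid-quality (own payoff 99 − 6.2×11.2 = 29.56): to a=0 gives 43 → profitable ✗; to a=12.4 gives 116 − 6.2×12.4 = 39.12 → profitable ✗.
4 of the 6 constraints hold; not an equilibrium.

4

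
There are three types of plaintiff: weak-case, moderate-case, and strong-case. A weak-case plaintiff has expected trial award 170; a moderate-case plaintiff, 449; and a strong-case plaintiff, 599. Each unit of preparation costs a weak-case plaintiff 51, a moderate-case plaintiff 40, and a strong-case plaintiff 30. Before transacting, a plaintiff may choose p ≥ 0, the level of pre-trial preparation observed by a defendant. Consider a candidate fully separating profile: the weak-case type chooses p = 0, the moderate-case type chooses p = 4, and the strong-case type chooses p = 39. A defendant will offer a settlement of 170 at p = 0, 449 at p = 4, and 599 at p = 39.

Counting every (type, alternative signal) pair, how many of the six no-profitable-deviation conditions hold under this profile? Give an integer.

3

Moderate-case (own payoff 449 − 40×4 = 289): to p=0 gives 170 → no gain ✓; to p=39 gives 599 − 40×39 = -961 → no gain ✓.
Strong-case (own payoff 599 − 30×39 = -571): to p=0 gives 170 → profitable ✗; to p=4 gives 449 − 30×4 = 329 → profitable ✗.
Weak-case (own payoff 170): to p=4 gives 449 − 51×4 = 245 → profitable ✗; to p=39 gives 599 − 51×39 = -1390 → no gain ✓.
3 of the 6 constraints hold; not an equilibrium.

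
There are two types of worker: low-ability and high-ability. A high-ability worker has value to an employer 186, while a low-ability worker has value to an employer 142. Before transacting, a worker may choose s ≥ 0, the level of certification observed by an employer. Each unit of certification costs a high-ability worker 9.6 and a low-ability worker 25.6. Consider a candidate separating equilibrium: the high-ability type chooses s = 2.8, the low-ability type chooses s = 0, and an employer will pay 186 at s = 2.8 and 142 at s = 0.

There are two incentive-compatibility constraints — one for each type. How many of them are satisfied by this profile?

High-ability type: signal → 186 − 9.6 × 2.8 = 159.12; deviate to 0 → 142. IC holds (159.12 ≥ 142).
Low-ability type: stay at 0 → 142; mimic → 186 − 25.6 × 2.8 = 114.32. IC holds (142 ≥ 114.32).
2 of 2 constraints hold, so this is a separating equilibrium.

2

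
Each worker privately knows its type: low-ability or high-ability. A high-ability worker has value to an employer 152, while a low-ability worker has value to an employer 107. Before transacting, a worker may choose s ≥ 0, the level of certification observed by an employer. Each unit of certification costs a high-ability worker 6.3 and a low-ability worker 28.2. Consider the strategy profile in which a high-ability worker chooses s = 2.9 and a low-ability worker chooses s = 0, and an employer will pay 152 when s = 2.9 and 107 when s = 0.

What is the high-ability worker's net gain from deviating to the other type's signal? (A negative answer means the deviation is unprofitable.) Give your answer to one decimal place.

-26.7

Playing s = 2.9 the high-ability worker receives 152 − 6.3 × 2.9 = 133.73.
Deviating to s = 0 yields 107 instead.
Gain from deviating: 107 − 133.73 = -26.73, i.e. -26.7 to one decimal place.
The gain is negative, so the high-ability type's incentive-compatibility constraint is satisfied.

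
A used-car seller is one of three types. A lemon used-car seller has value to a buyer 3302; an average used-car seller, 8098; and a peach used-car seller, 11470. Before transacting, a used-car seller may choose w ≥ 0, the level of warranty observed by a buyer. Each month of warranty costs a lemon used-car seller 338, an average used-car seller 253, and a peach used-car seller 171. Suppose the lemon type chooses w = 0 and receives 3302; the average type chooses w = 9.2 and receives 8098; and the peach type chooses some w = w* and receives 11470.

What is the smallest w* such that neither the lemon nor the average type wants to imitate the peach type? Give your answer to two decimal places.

24.17

Average type (on-path payoff 8098 − 253×9.2 = 5770.4) won't mimic when 5770.4 ≥ 11470 − 253·w*, i.e. w* ≥ 22.53.
Lemon type (on-path payoff 3302) won't mimic when 3302 ≥ 11470 − 338·w*, i.e. w* ≥ 24.17.
Both must hold, so w* = max(24.17, 22.53) = 24.17. The lemon type's constraint binds.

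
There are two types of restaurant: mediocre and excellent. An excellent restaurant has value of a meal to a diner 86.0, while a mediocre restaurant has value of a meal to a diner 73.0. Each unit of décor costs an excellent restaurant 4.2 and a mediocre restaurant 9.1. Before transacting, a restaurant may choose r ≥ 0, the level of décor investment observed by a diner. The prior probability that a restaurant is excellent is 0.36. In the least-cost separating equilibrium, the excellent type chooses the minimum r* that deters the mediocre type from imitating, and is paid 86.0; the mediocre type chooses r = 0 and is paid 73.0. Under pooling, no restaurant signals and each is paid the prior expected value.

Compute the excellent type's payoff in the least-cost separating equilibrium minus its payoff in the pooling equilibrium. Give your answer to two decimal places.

Least-cost separating signal: r* solves 73.0 = 86.0 − 9.1·r*, so r* = (86.0 − 73.0)/9.1 ≈ 1.4286.
Excellent type's separating payoff: 86.0 − 4.2 × r* = 86.0 − 4.2 × (86.0 − 73.0)/9.1 = 86.0 − 54.6/9.1 = 80.
Pooling payoff: 0.36 × 86.0 + 0.64 × 73.0 = 77.68.
Difference: 80 − 77.68 = 2.32.
The excellent type prefers to separate.

2.32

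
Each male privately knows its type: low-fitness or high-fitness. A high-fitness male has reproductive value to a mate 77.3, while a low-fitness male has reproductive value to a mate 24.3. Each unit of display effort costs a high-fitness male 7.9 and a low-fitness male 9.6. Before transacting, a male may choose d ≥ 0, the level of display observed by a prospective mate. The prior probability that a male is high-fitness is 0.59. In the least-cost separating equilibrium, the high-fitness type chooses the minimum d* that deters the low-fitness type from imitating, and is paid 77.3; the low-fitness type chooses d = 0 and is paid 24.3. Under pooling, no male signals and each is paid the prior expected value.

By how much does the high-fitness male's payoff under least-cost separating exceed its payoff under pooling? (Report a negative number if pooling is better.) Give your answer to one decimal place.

-21.9

Least-cost separating signal: d* solves 24.3 = 77.3 − 9.6·d*, so d* = (77.3 − 24.3)/9.6 ≈ 5.5208.
High-fitness type's separating payoff: 77.3 − 7.9 × d* = 77.3 − 7.9 × (77.3 − 24.3)/9.6 = 77.3 − 418.7/9.6 ≈ 33.685.
Pooling payoff: 0.59 × 77.3 + 0.41 × 24.3 = 55.57.
Difference: 33.685 − 55.57 = -21.885, i.e. -21.9 to one decimal place.
The high-fitness type would prefer the pooling outcome.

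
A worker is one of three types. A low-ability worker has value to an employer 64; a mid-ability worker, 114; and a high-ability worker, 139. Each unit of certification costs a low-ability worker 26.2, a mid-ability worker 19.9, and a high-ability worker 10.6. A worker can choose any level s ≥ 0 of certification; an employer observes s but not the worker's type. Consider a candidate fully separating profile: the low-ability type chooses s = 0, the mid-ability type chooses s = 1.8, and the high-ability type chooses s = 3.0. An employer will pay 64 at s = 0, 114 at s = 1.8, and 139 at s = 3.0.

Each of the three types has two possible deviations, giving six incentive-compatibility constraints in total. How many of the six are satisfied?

Low-ability (own payoff 64): to s=1.8 gives 114 − 26.2×1.8 = 66.84 → profitable ✗; to s=3.0 gives 139 − 26.2×3.0 = 60.4 → no gain ✓.
Mid-ability (own payoff 114 − 19.9×1.8 = 78.18): to s=0 gives 64 → no gain ✓; to s=3.0 gives 139 − 19.9×3.0 = 79.3 → profitable ✗.
High-ability (own payoff 139 − 10.6×3.0 = 107.2): to s=0 gives 64 → no gain ✓; to s=1.8 gives 114 − 10.6×1.8 = 94.92 → no gain ✓.
4 of the 6 constraints hold; not an equilibrium.

4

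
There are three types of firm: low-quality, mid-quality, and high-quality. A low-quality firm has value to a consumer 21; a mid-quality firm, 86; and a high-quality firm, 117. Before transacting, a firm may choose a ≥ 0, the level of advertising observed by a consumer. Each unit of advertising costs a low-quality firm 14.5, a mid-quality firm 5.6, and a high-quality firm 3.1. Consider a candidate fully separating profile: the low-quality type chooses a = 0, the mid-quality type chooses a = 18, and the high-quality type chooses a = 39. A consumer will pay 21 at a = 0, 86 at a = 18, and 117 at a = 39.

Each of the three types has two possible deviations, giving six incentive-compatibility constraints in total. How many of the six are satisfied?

Mid-quality (own payoff 86 − 5.6×18 = -14.8): to a=0 gives 21 → profitable ✗; to a=39 gives 117 − 5.6×39 = -101.4 → no gain ✓.
Low-quality (own payoff 21): to a=18 gives 86 − 14.5×18 = -175 → no gain ✓; to a=39 gives 117 − 14.5×39 = -448.5 → no gain ✓.
High-quality (own payoff 117 − 3.1×39 = -3.9): to a=0 gives 21 → profitable ✗; to a=18 gives 86 − 3.1×18 = 30.2 → profitable ✗.
3 of the 6 constraints hold; not an equilibrium.

3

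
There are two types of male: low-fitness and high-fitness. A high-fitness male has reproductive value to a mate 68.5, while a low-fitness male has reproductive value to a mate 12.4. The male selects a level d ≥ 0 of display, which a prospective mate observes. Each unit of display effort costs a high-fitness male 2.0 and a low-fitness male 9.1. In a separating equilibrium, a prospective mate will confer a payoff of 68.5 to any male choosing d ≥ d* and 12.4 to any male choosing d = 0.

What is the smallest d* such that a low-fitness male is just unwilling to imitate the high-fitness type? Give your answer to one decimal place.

A low-fitness male choosing d = 0 receives 12.4.
Imitating at d* instead would pay 68.5 at cost 9.1·d*, netting 68.5 − 9.1·d*.
Indifference: 12.4 = 68.5 − 9.1·d*, so d* = (68.5 − 12.4) / 9.1 ≈ 6.2.
This is the low-fitness type's binding incentive-compatibility constraint; any d ≥ 6.2 sustains separation on that side.

6.2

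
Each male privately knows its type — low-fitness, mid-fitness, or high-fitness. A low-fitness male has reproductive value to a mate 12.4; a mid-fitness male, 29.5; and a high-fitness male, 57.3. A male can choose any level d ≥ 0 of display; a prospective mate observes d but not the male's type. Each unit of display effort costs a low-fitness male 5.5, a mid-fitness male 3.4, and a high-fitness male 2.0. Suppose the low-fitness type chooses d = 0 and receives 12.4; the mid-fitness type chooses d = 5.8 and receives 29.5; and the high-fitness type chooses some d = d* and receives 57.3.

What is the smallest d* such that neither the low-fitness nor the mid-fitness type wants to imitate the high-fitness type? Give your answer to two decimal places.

13.98

Mid-fitness type (on-path payoff 29.5 − 3.4×5.8 = 9.78) won't mimic when 9.78 ≥ 57.3 − 3.4·d*, i.e. d* ≥ 13.98.
Low-fitness type (on-path payoff 12.4) won't mimic when 12.4 ≥ 57.3 − 5.5·d*, i.e. d* ≥ 8.16.
Both must hold, so d* = max(8.16, 13.98) = 13.98. The mid-fitness type's constraint binds.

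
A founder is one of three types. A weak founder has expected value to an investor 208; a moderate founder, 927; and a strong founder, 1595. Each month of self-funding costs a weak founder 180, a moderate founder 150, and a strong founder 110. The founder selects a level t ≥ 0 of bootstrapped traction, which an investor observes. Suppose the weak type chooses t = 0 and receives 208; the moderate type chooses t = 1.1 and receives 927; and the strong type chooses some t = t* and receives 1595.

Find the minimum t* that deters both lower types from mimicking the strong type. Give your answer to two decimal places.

Weak type (on-path payoff 208) won't mimic when 208 ≥ 1595 − 180·t*, i.e. t* ≥ 7.71.
Moderate type (on-path payoff 927 − 150×1.1 = 762) won't mimic when 762 ≥ 1595 − 150·t*, i.e. t* ≥ 5.55.
Both must hold, so t* = max(7.71, 5.55) = 7.71. The weak type's constraint binds.

7.71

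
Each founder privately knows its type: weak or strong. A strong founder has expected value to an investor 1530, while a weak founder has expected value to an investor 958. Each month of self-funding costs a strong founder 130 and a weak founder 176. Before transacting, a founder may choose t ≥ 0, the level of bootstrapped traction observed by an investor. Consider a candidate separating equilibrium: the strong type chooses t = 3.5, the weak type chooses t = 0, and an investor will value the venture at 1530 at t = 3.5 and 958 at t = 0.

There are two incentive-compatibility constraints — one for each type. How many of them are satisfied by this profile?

Weak type: stay at 0 → 958; mimic → 1530 − 176 × 3.5 = 914. IC holds (958 ≥ 914).
Strong type: signal → 1530 − 130 × 3.5 = 1075; deviate to 0 → 958. IC holds (1075 ≥ 958).
2 of 2 constraints hold, so this is a separating equilibrium.

2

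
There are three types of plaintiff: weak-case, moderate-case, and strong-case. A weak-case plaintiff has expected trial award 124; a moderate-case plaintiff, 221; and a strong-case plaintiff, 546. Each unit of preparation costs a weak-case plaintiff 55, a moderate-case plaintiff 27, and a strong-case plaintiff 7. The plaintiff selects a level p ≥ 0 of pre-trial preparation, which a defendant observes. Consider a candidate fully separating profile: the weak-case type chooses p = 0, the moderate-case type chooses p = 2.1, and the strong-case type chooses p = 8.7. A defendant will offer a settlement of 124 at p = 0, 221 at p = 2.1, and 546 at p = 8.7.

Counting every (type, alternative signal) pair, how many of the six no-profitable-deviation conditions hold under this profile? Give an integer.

Strong-case (own payoff 546 − 7×8.7 = 485.1): to p=0 gives 124 → no gain ✓; to p=2.1 gives 221 − 7×2.1 = 206.3 → no gain ✓.
Weak-case (own payoff 124): to p=2.1 gives 221 − 55×2.1 = 105.5 → no gain ✓; to p=8.7 gives 546 − 55×8.7 = 67.5 → no gain ✓.
Moderate-case (own payoff 221 − 27×2.1 = 164.3): to p=0 gives 124 → no gain ✓; to p=8.7 gives 546 − 27×8.7 = 311.1 → profitable ✗.
5 of the 6 constraints hold; not an equilibrium.

5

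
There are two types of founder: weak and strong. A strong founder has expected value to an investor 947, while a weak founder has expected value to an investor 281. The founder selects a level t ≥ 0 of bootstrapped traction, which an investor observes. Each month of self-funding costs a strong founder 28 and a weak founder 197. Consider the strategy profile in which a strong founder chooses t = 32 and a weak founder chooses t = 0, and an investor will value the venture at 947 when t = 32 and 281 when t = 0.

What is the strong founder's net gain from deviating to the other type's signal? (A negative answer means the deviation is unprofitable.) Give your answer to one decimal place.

Playing t = 32 the strong founder receives 947 − 28 × 32 = 51.
Deviating to t = 0 yields 281 instead.
Gain from deviating: 281 − 51 = 230.0.
The gain is positive, so the strong type's incentive-compatibility constraint is violated — this profile is not a separating equilibrium.

230.0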